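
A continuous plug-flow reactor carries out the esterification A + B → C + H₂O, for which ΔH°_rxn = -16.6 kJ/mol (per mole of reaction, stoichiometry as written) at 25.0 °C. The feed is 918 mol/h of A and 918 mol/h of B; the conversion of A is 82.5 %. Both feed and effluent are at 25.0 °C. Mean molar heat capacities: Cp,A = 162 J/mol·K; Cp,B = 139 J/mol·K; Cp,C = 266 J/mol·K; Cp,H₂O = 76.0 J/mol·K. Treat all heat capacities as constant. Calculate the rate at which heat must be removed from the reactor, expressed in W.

Extent of reaction ξ = 0.825 × 918 = 757.35 mol/h
Reaction term: ξ·ΔH°_rxn = 757.35 × -16.6 = -12572 kJ/h
Q = ΔH = -12572 kJ/h = -3.4922 kW
Heat removed = 3492.2 W

Q_out = 3490 W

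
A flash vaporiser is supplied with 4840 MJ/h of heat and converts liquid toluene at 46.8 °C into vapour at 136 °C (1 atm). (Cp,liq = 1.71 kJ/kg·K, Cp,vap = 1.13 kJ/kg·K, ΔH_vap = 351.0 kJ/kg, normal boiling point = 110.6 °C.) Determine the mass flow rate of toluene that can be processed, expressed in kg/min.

ṁ = 165 kg/min

Δh = 1.71×(110.6−46.8) + 351.0 + 1.13×(136−110.6) = 488.8 kJ/kg
Q = 4840 MJ/h = 1344.4 kJ/s = 80667 kJ/min
ṁ = Q/Δh = 80667 / 488.8 = 165.03 kg/min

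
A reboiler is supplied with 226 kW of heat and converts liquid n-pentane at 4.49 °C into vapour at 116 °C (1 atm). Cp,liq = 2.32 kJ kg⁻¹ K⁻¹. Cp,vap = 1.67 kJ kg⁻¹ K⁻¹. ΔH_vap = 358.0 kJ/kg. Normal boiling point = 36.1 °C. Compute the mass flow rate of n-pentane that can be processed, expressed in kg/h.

Δh = 2.32×(36.1−4.49) + 358.0 + 1.67×(116−36.1) = 564.77 kJ/kg
Q = 226 kW = 226 kJ/s = 813600 kJ/h
ṁ = Q/Δh = 813600 / 564.77 = 1440.6 kg/h

ṁ = 1440 kg/h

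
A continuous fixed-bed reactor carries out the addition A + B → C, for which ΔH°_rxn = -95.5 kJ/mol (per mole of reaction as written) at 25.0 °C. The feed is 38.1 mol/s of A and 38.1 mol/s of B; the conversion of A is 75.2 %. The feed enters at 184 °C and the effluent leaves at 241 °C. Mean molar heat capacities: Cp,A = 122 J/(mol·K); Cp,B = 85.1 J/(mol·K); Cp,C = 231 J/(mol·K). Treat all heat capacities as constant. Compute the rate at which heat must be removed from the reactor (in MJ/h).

Q_out = 7700 MJ/h

Extent of reaction ξ = 0.752 × 38.1 = 28.651 mol/s
Reaction term: ξ·ΔH°_rxn = 28.651 × -95.5 = -2736.2 kJ/s
Sensible, feed 184→25 °C: -1254.6 kJ/s
Outlet flows (mol/s): A 9.4488, B 9.4488, C 28.651
Sensible, products 25→241 °C: 1852.3 kJ/s
Q = ΔH = -2138.5 kJ/s = -2138.5 kW
Heat removed = 7698.7 MJ/h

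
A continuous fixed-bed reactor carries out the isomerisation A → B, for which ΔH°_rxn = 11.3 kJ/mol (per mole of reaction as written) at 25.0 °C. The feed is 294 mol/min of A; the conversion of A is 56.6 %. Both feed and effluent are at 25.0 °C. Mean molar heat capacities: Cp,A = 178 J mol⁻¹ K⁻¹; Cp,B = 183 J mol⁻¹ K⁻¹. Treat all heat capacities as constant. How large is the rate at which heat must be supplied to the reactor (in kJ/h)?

Q_in = 113000 kJ/h

Extent of reaction ξ = 0.566 × 294 = 166.4 mol/min
Reaction term: ξ·ΔH°_rxn = 166.4 × 11.3 = 1880.4 kJ/min
Q = ΔH = 1880.4 kJ/min = 31.339 kW
Heat supplied = 112820 kJ/h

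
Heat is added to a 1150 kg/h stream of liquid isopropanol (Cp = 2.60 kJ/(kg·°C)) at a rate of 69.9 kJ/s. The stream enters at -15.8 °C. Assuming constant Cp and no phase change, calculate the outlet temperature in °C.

Q = 69.9 kJ/s = 251640 kJ/h
ΔT = Q/(ṁ·Cp) = 251640/(1150×2.60) = 84.161 K
T_out = -15.8 + 84.161 = 68.361 °C

T_out = 68.4 °C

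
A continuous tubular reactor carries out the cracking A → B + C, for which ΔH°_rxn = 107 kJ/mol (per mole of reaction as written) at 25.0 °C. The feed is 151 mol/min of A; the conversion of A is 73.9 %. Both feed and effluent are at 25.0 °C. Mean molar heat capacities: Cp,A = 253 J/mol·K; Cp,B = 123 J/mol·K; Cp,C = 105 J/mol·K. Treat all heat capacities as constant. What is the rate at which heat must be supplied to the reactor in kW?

Q_in = 199 kW

Extent of reaction ξ = 0.739 × 151 = 111.59 mol/min
Reaction term: ξ·ΔH°_rxn = 111.59 × 107 = 11940 kJ/min
Q = ΔH = 11940 kJ/min = 199 kW
Heat supplied = 199 kW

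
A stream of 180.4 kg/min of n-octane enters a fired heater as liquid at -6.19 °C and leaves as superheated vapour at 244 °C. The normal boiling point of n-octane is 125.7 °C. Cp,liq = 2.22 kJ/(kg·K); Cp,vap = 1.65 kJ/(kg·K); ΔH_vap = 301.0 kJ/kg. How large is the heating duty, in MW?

Q = 2.37 MW

liquid -6.19→125.7 °C: 292.8 kJ/kg
vaporisation at 125.7 °C: 301 kJ/kg
vapour 125.7→244 °C: 195.19 kJ/kg
Δh = 292.8 + 301 + 195.19 = 788.99 kJ/kg
Q = ṁ·Δh = 180.4 kg/min × 788.99 kJ/kg = 142330 kJ/min
|Q| = 2372.2 kW = 2.3722 MW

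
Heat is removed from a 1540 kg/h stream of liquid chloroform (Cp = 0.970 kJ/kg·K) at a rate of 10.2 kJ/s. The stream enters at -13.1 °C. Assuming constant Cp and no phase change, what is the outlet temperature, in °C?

Q = 10.2 kJ/s = 36720 kJ/h
ΔT = Q/(ṁ·Cp) = 36720/(1540×0.970) = 24.582 K
T_out = -13.1 − 24.582 = -37.682 °C

T_out = -37.7 °C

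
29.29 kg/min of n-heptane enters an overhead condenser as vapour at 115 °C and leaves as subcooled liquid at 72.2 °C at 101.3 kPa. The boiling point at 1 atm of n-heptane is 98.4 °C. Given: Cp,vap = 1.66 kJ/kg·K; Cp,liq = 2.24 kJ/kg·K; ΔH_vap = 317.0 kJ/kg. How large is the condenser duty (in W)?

Q_c = 197000 W

vapour 115→98.4 °C: -27.556 kJ/kg
condensation at 98.4 °C: -317 kJ/kg
liquid 98.4→72.2 °C: -58.688 kJ/kg
Δh = -27.556 + -317 + -58.688 = -403.24 kJ/kg
Q = ṁ·Δh = 29.29 kg/min × -403.24 kJ/kg = -11811 kJ/min
|Q| = 196.85 kW = 196850 W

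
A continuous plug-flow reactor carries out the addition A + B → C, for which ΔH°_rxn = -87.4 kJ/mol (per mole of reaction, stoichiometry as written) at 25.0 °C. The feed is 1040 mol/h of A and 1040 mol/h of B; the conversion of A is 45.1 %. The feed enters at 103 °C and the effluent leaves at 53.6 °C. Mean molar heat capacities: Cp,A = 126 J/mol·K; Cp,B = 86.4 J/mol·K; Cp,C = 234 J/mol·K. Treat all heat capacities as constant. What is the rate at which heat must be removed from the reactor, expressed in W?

Extent of reaction ξ = 0.451 × 1040 = 469.04 mol/h
Reaction term: ξ·ΔH°_rxn = 469.04 × -87.4 = -40994 kJ/h
Sensible, feed 103→25 °C: -17230 kJ/h
Outlet flows (mol/h): A 570.96, B 570.96, C 469.04
Sensible, products 25→53.6 °C: 6607.4 kJ/h
Q = ΔH = -51617 kJ/h = -14.338 kW
Heat removed = 14338 W

Q_out = 14300 W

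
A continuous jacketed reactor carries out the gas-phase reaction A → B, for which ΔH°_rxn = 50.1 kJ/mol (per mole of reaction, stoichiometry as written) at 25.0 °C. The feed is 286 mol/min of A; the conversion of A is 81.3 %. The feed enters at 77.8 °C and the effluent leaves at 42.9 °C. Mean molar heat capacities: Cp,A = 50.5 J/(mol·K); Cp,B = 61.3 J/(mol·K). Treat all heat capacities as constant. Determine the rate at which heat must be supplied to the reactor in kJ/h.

Extent of reaction ξ = 0.813 × 286 = 232.52 mol/min
Reaction term: ξ·ΔH°_rxn = 232.52 × 50.1 = 11649 kJ/min
Sensible, feed 77.8→25 °C: -762.59 kJ/min
Outlet flows (mol/min): A 53.482, B 232.52
Sensible, products 25→42.9 °C: 303.48 kJ/min
Q = ΔH = 11190 kJ/min = 186.5 kW
Heat supplied = 671400 kJ/h

Q_in = 671000 kJ/h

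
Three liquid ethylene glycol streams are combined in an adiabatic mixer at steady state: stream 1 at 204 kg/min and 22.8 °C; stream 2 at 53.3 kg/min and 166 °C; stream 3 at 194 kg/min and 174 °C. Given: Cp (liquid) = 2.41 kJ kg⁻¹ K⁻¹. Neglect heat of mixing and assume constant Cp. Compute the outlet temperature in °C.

T_out = 105 °C

Adiabatic, steady state ⇒ Σ ṁᵢCp,ᵢ(T_out − Tᵢ) = 0
Σ ṁᵢCp,ᵢTᵢ = 204×2.41×22.8 + 53.3×2.41×166 + 194×2.41×174 = 113880
Σ ṁᵢCp,ᵢ = 204×2.41 + 53.3×2.41 + 194×2.41 = 1087.6
T_out = 113880 / 1087.6 = 104.71 °C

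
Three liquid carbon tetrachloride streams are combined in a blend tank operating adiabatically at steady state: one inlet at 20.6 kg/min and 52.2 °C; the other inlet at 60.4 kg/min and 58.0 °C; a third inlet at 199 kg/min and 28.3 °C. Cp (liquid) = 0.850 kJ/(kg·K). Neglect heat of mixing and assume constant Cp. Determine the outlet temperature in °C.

Energy balance with Q = 0: Σ ṁᵢCp,ᵢ(T_out − Tᵢ) = 0
Σ ṁᵢCp,ᵢTᵢ = 20.6×0.850×52.2 + 60.4×0.850×58.0 + 199×0.850×28.3 = 8678.7
Σ ṁᵢCp,ᵢ = 20.6×0.850 + 60.4×0.850 + 199×0.850 = 238
T_out = 8678.7 / 238 = 36.465 °C

T_out = 36.5 °C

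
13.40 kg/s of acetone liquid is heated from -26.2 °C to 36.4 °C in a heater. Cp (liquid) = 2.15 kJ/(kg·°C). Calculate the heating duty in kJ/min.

Q = 108000 kJ/min

Q = ṁ·Cp·ΔT = 13.40 × 2.15 × (36.4 − -26.2) = 1803.5 kJ/s
Heating duty = 108210 kJ/min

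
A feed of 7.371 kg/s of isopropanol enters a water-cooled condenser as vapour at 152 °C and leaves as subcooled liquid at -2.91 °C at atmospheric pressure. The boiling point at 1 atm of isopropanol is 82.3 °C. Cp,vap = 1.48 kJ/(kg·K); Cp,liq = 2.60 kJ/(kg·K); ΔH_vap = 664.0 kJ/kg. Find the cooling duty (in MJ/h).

Q_c = 26200 MJ/h

vapour 152→82.3 °C: -103.16 kJ/kg
condensation at 82.3 °C: -664 kJ/kg
liquid 82.3→-2.91 °C: -221.55 kJ/kg
Δh = -103.16 + -664 + -221.55 = -988.7 kJ/kg
Q = ṁ·Δh = 7.371 kg/s × -988.7 kJ/kg = -7287.7 kJ/s
|Q| = 7287.7 kW = 26236 MJ/h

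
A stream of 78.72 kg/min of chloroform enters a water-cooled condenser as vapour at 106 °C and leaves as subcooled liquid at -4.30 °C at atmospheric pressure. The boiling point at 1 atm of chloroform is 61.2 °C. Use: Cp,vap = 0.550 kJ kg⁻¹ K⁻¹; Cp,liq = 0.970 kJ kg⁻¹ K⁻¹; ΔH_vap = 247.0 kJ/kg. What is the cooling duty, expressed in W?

Q_c = 440000 W

vapour 106→61.2 °C: -24.64 kJ/kg
condensation at 61.2 °C: -247 kJ/kg
liquid 61.2→-4.30 °C: -63.535 kJ/kg
Δh = -24.64 + -247 + -63.535 = -335.18 kJ/kg
Q = ṁ·Δh = 78.72 kg/min × -335.18 kJ/kg = -26385 kJ/min
|Q| = 439.75 kW = 439750 W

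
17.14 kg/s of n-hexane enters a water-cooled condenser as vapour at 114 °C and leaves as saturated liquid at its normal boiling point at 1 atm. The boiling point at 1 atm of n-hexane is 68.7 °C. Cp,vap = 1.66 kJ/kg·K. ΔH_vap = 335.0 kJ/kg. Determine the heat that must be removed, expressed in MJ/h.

vapour 114→68.7 °C: -75.198 kJ/kg
condensation at 68.7 °C: -335 kJ/kg
Δh = -75.198 + -335 = -410.2 kJ/kg
Q = ṁ·Δh = 17.14 kg/s × -410.2 kJ/kg = -7030.8 kJ/s
|Q| = 7030.8 kW = 25311 MJ/h

Q_c = 25300 MJ/h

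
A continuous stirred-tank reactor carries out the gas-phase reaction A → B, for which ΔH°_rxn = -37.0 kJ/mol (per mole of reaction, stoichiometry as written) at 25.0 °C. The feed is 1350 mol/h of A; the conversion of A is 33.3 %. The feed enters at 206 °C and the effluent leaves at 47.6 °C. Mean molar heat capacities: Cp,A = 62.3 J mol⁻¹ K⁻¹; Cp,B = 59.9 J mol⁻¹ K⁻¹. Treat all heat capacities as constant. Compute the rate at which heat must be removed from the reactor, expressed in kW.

Q_out = 8.33 kW

Extent of reaction ξ = 0.333 × 1350 = 449.55 mol/h
Reaction term: ξ·ΔH°_rxn = 449.55 × -37.0 = -16633 kJ/h
Sensible, feed 206→25 °C: -15223 kJ/h
Outlet flows (mol/h): A 900.45, B 449.55
Sensible, products 25→47.6 °C: 1876.4 kJ/h
Q = ΔH = -29980 kJ/h = -8.3278 kW
Heat removed = 8.3278 kW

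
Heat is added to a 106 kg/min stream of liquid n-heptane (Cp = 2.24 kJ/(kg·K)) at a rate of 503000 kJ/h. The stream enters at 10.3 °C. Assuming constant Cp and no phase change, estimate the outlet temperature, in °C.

T_out = 45.6 °C

Q = 503000 kJ/h = 8383.3 kJ/min
ΔT = Q/(ṁ·Cp) = 8383.3/(106×2.24) = 35.307 K
T_out = 10.3 + 35.307 = 45.607 °C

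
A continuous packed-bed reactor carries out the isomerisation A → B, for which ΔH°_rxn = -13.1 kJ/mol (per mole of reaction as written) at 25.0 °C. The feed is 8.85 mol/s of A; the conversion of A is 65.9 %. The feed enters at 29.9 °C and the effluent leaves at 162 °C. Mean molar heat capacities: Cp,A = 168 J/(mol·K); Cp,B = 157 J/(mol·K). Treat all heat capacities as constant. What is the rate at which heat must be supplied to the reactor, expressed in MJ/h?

Q_in = 400 MJ/h

Extent of reaction ξ = 0.659 × 8.85 = 5.8322 mol/s
Reaction term: ξ·ΔH°_rxn = 5.8322 × -13.1 = -76.401 kJ/s
Sensible, feed 29.9→25 °C: -7.2853 kJ/s
Outlet flows (mol/s): A 3.0178, B 5.8322
Sensible, products 25→162 °C: 194.9 kJ/s
Q = ΔH = 111.22 kJ/s = 111.22 kW
Heat supplied = 400.38 MJ/h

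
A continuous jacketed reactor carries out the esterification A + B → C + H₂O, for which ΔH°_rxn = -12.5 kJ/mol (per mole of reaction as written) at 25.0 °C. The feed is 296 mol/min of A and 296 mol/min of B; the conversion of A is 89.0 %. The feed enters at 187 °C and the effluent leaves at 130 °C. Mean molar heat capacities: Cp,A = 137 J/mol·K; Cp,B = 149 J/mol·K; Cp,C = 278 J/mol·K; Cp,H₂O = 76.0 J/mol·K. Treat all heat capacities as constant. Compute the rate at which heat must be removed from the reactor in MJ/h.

Extent of reaction ξ = 0.890 × 296 = 263.44 mol/min
Reaction term: ξ·ΔH°_rxn = 263.44 × -12.5 = -3293 kJ/min
Sensible, feed 187→25 °C: -13714 kJ/min
Outlet flows (mol/min): A 32.56, B 32.56, C 263.44, H₂O 263.44
Sensible, products 25→130 °C: 10770 kJ/min
Q = ΔH = -6237.4 kJ/min = -103.96 kW
Heat removed = 374.25 MJ/h

Q_out = 374 MJ/h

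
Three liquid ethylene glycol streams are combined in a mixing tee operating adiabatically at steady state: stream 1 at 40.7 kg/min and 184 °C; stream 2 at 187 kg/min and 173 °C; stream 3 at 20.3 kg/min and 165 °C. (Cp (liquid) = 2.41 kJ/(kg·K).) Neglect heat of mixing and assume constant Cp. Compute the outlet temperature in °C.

No heat crosses the boundary, so H_out = H_in.
Σ ṁᵢCp,ᵢTᵢ = 40.7×2.41×184 + 187×2.41×173 + 20.3×2.41×165 = 104090
Σ ṁᵢCp,ᵢ = 40.7×2.41 + 187×2.41 + 20.3×2.41 = 597.68
T_out = 104090 / 597.68 = 174.15 °C

T_out = 174 °C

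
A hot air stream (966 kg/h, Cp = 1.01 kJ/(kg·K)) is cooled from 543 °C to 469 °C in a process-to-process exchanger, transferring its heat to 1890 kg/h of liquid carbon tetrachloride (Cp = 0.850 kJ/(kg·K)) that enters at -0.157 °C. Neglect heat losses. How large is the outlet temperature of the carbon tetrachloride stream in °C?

Heat released by hot stream: Q = 966 × 1.01 × (543 − 469) = 72199 kJ/h
Energy balance on cold side (adiabatic exchanger): Q = ṁ_c·Cp_c·(T_c,out − T_c,in)
T_c,out = -0.157 + 72199/(1890 × 0.850) = 44.785 °C

T_c,out = 44.8 °C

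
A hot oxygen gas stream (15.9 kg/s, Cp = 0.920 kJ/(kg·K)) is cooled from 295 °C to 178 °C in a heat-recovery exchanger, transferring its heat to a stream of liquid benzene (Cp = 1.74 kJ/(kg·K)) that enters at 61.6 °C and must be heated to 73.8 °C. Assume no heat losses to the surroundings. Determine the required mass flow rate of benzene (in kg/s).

Heat released by hot stream: Q = 15.9 × 0.920 × (295 − 178) = 1711.5 kJ/s
Energy balance on cold side (adiabatic exchanger): Q = ṁ_c·Cp_c·(T_c,out − T_c,in)
ṁ_c = 1711.5 / [1.74 × (73.8 − 61.6)] = 80.624 kg/s

ṁ_c = 80.6 kg/s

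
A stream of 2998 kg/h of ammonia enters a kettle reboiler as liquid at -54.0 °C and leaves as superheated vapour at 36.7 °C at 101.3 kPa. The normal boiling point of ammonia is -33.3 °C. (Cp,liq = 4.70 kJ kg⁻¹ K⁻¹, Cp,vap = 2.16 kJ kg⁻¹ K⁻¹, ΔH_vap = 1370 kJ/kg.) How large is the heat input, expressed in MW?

liquid -54.0→-33.3 °C: 97.29 kJ/kg
vaporisation at -33.3 °C: 1370 kJ/kg
vapour -33.3→36.7 °C: 151.2 kJ/kg
Δh = 97.29 + 1370 + 151.2 = 1618.5 kJ/kg
Q = ṁ·Δh = 2998 kg/h × 1618.5 kJ/kg = 4.8522e+06 kJ/h
|Q| = 1347.8 kW = 1.3478 MW

Q = 1.35 MW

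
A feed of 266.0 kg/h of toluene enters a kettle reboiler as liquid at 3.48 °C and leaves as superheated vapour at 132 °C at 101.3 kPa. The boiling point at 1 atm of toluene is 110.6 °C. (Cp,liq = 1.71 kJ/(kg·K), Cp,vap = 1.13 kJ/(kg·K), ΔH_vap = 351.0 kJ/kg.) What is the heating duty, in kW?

Q = 41.3 kW

liquid 3.48→110.6 °C: 183.18 kJ/kg
vaporisation at 110.6 °C: 351 kJ/kg
vapour 110.6→132 °C: 24.182 kJ/kg
Δh = 183.18 + 351 + 24.182 = 558.36 kJ/kg
Q = ṁ·Δh = 266.0 kg/h × 558.36 kJ/kg = 148520 kJ/h
|Q| = 41.256 kW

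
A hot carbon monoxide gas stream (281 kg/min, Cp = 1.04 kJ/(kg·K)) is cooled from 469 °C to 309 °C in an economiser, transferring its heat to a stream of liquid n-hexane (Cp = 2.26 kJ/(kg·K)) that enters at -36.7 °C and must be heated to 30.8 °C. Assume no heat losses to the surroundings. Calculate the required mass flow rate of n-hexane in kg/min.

ṁ_c = 307 kg/min

Heat released by hot stream: Q = 281 × 1.04 × (469 − 309) = 46758 kJ/min
Energy balance on cold side (adiabatic exchanger): Q = ṁ_c·Cp_c·(T_c,out − T_c,in)
ṁ_c = 46758 / [2.26 × (30.8 − -36.7)] = 306.51 kg/min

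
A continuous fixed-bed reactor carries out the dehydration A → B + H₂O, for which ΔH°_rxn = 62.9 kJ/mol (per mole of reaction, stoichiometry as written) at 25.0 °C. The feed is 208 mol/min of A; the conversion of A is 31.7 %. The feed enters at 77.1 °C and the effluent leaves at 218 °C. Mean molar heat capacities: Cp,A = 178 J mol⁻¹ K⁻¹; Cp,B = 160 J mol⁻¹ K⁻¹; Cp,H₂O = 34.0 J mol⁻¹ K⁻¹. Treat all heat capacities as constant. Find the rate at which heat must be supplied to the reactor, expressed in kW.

Q_in = 159 kW

Extent of reaction ξ = 0.317 × 208 = 65.936 mol/min
Reaction term: ξ·ΔH°_rxn = 65.936 × 62.9 = 4147.4 kJ/min
Sensible, feed 77.1→25 °C: -1929 kJ/min
Outlet flows (mol/min): A 142.06, B 65.936, H₂O 65.936
Sensible, products 25→218 °C: 7349.2 kJ/min
Q = ΔH = 9567.7 kJ/min = 159.46 kW
Heat supplied = 159.46 kW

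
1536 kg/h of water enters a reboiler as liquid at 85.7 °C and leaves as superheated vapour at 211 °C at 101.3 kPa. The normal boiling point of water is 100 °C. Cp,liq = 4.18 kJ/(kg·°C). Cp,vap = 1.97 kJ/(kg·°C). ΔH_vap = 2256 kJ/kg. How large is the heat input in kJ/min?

Q = 64900 kJ/min

liquid 85.7→100 °C: 59.774 kJ/kg
vaporisation at 100 °C: 2256 kJ/kg
vapour 100→211 °C: 218.67 kJ/kg
Δh = 59.774 + 2256 + 218.67 = 2534.4 kJ/kg
Q = ṁ·Δh = 1536 kg/h × 2534.4 kJ/kg = 3.8929e+06 kJ/h
|Q| = 1081.4 kW = 64882 kJ/min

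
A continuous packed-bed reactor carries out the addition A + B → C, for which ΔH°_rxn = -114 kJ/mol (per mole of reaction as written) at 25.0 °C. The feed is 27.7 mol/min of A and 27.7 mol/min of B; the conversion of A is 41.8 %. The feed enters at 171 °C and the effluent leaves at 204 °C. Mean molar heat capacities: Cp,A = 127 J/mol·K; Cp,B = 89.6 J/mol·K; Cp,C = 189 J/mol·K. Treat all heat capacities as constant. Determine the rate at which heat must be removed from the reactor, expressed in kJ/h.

Q_out = 70800 kJ/h

Extent of reaction ξ = 0.418 × 27.7 = 11.579 mol/min
Reaction term: ξ·ΔH°_rxn = 11.579 × -114 = -1320 kJ/min
Sensible, feed 171→25 °C: -875.97 kJ/min
Outlet flows (mol/min): A 16.121, B 16.121, C 11.579
Sensible, products 25→204 °C: 1016.8 kJ/min
Q = ΔH = -1179.2 kJ/min = -19.653 kW
Heat removed = 70750 kJ/h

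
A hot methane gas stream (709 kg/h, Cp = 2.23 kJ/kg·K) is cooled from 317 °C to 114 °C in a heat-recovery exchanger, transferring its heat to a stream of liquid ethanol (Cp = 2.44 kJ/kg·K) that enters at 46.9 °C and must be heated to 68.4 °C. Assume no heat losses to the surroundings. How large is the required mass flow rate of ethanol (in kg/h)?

ṁ_c = 6120 kg/h

Heat released by hot stream: Q = 709 × 2.23 × (317 − 114) = 320960 kJ/h
Energy balance on cold side (adiabatic exchanger): Q = ṁ_c·Cp_c·(T_c,out − T_c,in)
ṁ_c = 320960 / [2.44 × (68.4 − 46.9)] = 6118.1 kg/h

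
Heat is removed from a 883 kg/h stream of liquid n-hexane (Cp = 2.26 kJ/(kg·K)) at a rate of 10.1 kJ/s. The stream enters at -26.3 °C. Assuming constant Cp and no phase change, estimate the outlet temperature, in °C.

T_out = -44.5 °C

Q = 10.1 kJ/s = 36360 kJ/h
ΔT = Q/(ṁ·Cp) = 36360/(883×2.26) = 18.22 K
T_out = -26.3 − 18.22 = -44.52 °C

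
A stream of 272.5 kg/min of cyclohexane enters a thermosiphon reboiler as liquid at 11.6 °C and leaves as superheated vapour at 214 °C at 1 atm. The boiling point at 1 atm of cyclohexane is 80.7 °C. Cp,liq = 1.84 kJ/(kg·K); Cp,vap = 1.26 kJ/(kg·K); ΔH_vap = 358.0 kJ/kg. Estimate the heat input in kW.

Q = 2970 kW

liquid 11.6→80.7 °C: 127.14 kJ/kg
vaporisation at 80.7 °C: 358 kJ/kg
vapour 80.7→214 °C: 167.96 kJ/kg
Δh = 127.14 + 358 + 167.96 = 653.1 kJ/kg
Q = ṁ·Δh = 272.5 kg/min × 653.1 kJ/kg = 177970 kJ/min
|Q| = 2966.2 kW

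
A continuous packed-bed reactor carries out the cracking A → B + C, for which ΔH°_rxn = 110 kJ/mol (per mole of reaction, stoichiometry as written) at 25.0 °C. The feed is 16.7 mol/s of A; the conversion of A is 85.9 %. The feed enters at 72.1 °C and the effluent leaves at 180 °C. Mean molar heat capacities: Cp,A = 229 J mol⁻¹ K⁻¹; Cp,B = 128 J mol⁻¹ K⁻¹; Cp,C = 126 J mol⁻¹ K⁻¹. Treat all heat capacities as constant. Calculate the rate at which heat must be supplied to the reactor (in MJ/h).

Extent of reaction ξ = 0.859 × 16.7 = 14.345 mol/s
Reaction term: ξ·ΔH°_rxn = 14.345 × 110 = 1578 kJ/s
Sensible, feed 72.1→25 °C: -180.12 kJ/s
Outlet flows (mol/s): A 2.3547, B 14.345, C 14.345
Sensible, products 25→180 °C: 648.35 kJ/s
Q = ΔH = 2046.2 kJ/s = 2046.2 kW
Heat supplied = 7366.4 MJ/h

Q_in = 7370 MJ/h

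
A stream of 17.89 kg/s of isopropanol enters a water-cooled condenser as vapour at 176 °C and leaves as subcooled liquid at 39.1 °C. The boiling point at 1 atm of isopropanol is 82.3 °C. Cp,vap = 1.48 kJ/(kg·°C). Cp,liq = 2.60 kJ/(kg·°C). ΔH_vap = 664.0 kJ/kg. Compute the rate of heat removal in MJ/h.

vapour 176→82.3 °C: -138.68 kJ/kg
condensation at 82.3 °C: -664 kJ/kg
liquid 82.3→39.1 °C: -112.32 kJ/kg
Δh = -138.68 + -664 + -112.32 = -915 kJ/kg
Q = ṁ·Δh = 17.89 kg/s × -915 kJ/kg = -16369 kJ/s
|Q| = 16369 kW = 58929 MJ/h

Q_c = 58900 MJ/h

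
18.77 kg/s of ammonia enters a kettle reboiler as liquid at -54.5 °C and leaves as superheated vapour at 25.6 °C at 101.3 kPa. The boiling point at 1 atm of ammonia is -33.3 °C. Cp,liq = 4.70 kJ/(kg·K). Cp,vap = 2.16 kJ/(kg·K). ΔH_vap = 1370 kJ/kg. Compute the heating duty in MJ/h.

liquid -54.5→-33.3 °C: 99.64 kJ/kg
vaporisation at -33.3 °C: 1370 kJ/kg
vapour -33.3→25.6 °C: 127.22 kJ/kg
Δh = 99.64 + 1370 + 127.22 = 1596.9 kJ/kg
Q = ṁ·Δh = 18.77 kg/s × 1596.9 kJ/kg = 29973 kJ/s
|Q| = 29973 kW = 107900 MJ/h

Q = 108000 MJ/h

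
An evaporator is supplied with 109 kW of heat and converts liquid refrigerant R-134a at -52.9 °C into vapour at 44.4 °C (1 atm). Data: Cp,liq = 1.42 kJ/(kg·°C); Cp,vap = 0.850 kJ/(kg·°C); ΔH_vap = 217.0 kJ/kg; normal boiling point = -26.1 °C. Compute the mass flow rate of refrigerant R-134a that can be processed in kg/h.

ṁ = 1250 kg/h

Δh = 1.42×(-26.1−-52.9) + 217.0 + 0.850×(44.4−-26.1) = 314.98 kJ/kg
Q = 109 kW = 109 kJ/s = 392400 kJ/h
ṁ = Q/Δh = 392400 / 314.98 = 1245.8 kg/h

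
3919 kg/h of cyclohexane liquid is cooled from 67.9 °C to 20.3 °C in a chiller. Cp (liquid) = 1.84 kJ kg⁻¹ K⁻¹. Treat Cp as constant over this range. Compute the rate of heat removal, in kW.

Q_c = 95.3 kW

Q = ṁ·Cp·ΔT = 3919 × 1.84 × (20.3 − 67.9) = -343240 kJ/h
Converting: 343240 / 3600 s = 95.345 kW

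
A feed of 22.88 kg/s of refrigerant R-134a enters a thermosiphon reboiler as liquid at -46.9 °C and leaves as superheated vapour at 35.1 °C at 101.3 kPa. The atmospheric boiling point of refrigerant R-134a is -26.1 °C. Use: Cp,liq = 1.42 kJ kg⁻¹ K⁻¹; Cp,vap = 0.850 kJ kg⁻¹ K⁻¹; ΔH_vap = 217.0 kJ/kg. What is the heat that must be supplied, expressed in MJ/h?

Q = 24600 MJ/h

liquid -46.9→-26.1 °C: 29.536 kJ/kg
vaporisation at -26.1 °C: 217 kJ/kg
vapour -26.1→35.1 °C: 52.02 kJ/kg
Δh = 29.536 + 217 + 52.02 = 298.56 kJ/kg
Q = ṁ·Δh = 22.88 kg/s × 298.56 kJ/kg = 6831 kJ/s
|Q| = 6831 kW = 24591 MJ/h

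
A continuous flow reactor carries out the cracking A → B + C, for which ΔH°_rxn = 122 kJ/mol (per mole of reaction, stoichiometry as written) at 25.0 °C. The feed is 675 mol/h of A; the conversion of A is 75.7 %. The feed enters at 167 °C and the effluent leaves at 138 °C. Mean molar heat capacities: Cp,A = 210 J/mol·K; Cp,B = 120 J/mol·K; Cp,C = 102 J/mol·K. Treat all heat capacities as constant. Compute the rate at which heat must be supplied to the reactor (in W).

Extent of reaction ξ = 0.757 × 675 = 510.98 mol/h
Reaction term: ξ·ΔH°_rxn = 510.98 × 122 = 62339 kJ/h
Sensible, feed 167→25 °C: -20128 kJ/h
Outlet flows (mol/h): A 164.02, B 510.98, C 510.98
Sensible, products 25→138 °C: 16711 kJ/h
Q = ΔH = 58921 kJ/h = 16.367 kW
Heat supplied = 16367 W

Q_in = 16400 W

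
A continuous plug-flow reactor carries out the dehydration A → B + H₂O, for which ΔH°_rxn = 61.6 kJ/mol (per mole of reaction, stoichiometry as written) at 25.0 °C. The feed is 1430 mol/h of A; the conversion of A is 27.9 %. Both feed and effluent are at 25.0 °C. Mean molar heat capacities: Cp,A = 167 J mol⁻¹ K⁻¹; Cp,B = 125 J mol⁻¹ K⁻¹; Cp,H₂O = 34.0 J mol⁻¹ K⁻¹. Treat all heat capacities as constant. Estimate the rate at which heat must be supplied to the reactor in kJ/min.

Q_in = 410 kJ/min

Extent of reaction ξ = 0.279 × 1430 = 398.97 mol/h
Reaction term: ξ·ΔH°_rxn = 398.97 × 61.6 = 24577 kJ/h
Q = ΔH = 24577 kJ/h = 6.8268 kW
Heat supplied = 409.61 kJ/min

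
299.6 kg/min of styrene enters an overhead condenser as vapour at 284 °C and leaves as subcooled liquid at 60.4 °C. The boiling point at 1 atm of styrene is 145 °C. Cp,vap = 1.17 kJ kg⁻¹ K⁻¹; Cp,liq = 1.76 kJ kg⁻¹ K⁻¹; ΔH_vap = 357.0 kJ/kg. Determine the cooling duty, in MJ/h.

vapour 284→145 °C: -162.63 kJ/kg
condensation at 145 °C: -357 kJ/kg
liquid 145→60.4 °C: -148.9 kJ/kg
Δh = -162.63 + -357 + -148.9 = -668.53 kJ/kg
Q = ṁ·Δh = 299.6 kg/min × -668.53 kJ/kg = -200290 kJ/min
|Q| = 3338.2 kW = 12017 MJ/h

Q_c = 12000 MJ/h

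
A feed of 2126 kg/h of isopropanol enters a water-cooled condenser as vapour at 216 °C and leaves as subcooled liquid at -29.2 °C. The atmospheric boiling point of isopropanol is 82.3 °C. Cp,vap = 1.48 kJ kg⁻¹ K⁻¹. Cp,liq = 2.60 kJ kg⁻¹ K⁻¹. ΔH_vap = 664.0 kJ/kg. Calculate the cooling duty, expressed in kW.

Q_c = 680 kW

vapour 216→82.3 °C: -197.88 kJ/kg
condensation at 82.3 °C: -664 kJ/kg
liquid 82.3→-29.2 °C: -289.9 kJ/kg
Δh = -197.88 + -664 + -289.9 = -1151.8 kJ/kg
Q = ṁ·Δh = 2126 kg/h × -1151.8 kJ/kg = -2.4487e+06 kJ/h
|Q| = 680.19 kW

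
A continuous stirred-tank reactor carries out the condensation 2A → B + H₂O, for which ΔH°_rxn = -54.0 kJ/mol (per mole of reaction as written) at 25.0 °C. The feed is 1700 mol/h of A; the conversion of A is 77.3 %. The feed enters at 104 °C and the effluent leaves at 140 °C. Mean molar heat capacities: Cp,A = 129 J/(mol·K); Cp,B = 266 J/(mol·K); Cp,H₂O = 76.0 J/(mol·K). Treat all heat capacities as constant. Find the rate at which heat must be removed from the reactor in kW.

Q_out = 5.90 kW

Extent of reaction ξ = 0.773 × 1700 / 2 = 657.05 mol/h
Reaction term: ξ·ΔH°_rxn = 657.05 × -54.0 = -35481 kJ/h
Sensible, feed 104→25 °C: -17325 kJ/h
Outlet flows (mol/h): A 385.9, B 657.05, H₂O 657.05
Sensible, products 25→140 °C: 31567 kJ/h
Q = ΔH = -21239 kJ/h = -5.8997 kW
Heat removed = 5.8997 kW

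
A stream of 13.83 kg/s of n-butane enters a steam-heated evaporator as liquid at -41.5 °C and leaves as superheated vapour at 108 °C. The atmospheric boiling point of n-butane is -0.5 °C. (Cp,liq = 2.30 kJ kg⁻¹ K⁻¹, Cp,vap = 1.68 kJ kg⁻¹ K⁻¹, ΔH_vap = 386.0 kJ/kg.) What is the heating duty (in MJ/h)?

liquid -41.5→-0.5 °C: 94.3 kJ/kg
vaporisation at -0.5 °C: 386 kJ/kg
vapour -0.5→108 °C: 182.28 kJ/kg
Δh = 94.3 + 386 + 182.28 = 662.58 kJ/kg
Q = ṁ·Δh = 13.83 kg/s × 662.58 kJ/kg = 9163.5 kJ/s
|Q| = 9163.5 kW = 32989 MJ/h

Q = 33000 MJ/h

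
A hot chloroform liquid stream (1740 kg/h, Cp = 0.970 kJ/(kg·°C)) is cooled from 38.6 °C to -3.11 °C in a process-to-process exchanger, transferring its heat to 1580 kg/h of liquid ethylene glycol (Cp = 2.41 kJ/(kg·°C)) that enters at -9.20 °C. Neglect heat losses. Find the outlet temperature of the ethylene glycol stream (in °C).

T_c,out = 9.29 °C

Heat released by hot stream: Q = 1740 × 0.970 × (38.6 − -3.11) = 70398 kJ/h
Energy balance on cold side (adiabatic exchanger): Q = ṁ_c·Cp_c·(T_c,out − T_c,in)
T_c,out = -9.20 + 70398/(1580 × 2.41) = 9.2879 °C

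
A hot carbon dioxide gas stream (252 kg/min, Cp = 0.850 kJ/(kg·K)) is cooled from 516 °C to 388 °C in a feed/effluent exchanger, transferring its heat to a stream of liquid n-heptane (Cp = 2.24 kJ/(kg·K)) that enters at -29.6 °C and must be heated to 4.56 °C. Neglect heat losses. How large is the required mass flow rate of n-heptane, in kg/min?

Heat released by hot stream: Q = 252 × 0.850 × (516 − 388) = 27418 kJ/min
Energy balance on cold side (adiabatic exchanger): Q = ṁ_c·Cp_c·(T_c,out − T_c,in)
ṁ_c = 27418 / [2.24 × (4.56 − -29.6)] = 358.31 kg/min

ṁ_c = 358 kg/min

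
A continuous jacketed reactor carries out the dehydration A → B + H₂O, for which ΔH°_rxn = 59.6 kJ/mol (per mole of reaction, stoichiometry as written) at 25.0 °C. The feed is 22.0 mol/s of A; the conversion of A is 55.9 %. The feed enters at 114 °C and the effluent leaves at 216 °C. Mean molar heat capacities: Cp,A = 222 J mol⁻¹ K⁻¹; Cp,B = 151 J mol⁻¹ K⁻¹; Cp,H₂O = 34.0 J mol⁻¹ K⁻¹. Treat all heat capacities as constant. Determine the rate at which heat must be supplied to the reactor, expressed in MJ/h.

Extent of reaction ξ = 0.559 × 22.0 = 12.298 mol/s
Reaction term: ξ·ΔH°_rxn = 12.298 × 59.6 = 732.96 kJ/s
Sensible, feed 114→25 °C: -434.68 kJ/s
Outlet flows (mol/s): A 9.702, B 12.298, H₂O 12.298
Sensible, products 25→216 °C: 845.93 kJ/s
Q = ΔH = 1144.2 kJ/s = 1144.2 kW
Heat supplied = 4119.2 MJ/h

Q_in = 4120 MJ/h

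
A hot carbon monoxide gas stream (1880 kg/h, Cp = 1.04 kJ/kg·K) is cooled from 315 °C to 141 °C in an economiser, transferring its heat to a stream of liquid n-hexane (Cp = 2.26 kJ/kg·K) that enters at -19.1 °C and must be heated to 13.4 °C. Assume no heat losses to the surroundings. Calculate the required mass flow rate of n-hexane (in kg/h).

ṁ_c = 4630 kg/h

Heat released by hot stream: Q = 1880 × 1.04 × (315 − 141) = 340200 kJ/h
Energy balance on cold side (adiabatic exchanger): Q = ṁ_c·Cp_c·(T_c,out − T_c,in)
ṁ_c = 340200 / [2.26 × (13.4 − -19.1)] = 4631.8 kg/h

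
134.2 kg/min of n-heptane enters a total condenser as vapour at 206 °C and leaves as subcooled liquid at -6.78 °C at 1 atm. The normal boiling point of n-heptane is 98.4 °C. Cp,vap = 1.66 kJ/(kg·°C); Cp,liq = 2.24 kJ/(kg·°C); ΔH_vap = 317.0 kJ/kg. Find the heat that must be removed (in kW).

vapour 206→98.4 °C: -178.62 kJ/kg
condensation at 98.4 °C: -317 kJ/kg
liquid 98.4→-6.78 °C: -235.6 kJ/kg
Δh = -178.62 + -317 + -235.6 = -731.22 kJ/kg
Q = ṁ·Δh = 134.2 kg/min × -731.22 kJ/kg = -98130 kJ/min
|Q| = 1635.5 kW

Q_c = 1640 kW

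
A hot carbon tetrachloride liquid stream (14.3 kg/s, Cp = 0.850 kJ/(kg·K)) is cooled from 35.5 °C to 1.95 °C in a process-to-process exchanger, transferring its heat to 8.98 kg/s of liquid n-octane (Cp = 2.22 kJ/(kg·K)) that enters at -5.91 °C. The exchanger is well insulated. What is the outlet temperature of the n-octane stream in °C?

T_c,out = 14.5 °C

Heat released by hot stream: Q = 14.3 × 0.850 × (35.5 − 1.95) = 407.8 kJ/s
Energy balance on cold side (adiabatic exchanger): Q = ṁ_c·Cp_c·(T_c,out − T_c,in)
T_c,out = -5.91 + 407.8/(8.98 × 2.22) = 14.546 °C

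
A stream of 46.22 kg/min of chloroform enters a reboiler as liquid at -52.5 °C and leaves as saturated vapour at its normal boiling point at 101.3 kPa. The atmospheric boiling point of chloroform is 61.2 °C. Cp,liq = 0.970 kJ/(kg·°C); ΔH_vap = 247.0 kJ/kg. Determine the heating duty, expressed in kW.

Q = 275 kW

liquid -52.5→61.2 °C: 110.29 kJ/kg
vaporisation at 61.2 °C: 247 kJ/kg
Δh = 110.29 + 247 = 357.29 kJ/kg
Q = ṁ·Δh = 46.22 kg/min × 357.29 kJ/kg = 16514 kJ/min
|Q| = 275.23 kW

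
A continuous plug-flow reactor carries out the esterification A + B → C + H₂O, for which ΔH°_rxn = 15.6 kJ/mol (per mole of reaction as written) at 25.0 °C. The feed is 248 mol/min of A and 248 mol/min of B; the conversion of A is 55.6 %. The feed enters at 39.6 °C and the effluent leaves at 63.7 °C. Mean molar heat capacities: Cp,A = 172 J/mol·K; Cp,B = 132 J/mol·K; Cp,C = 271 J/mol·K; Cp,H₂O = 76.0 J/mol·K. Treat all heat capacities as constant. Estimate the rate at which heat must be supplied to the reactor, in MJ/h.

Extent of reaction ξ = 0.556 × 248 = 137.89 mol/min
Reaction term: ξ·ΔH°_rxn = 137.89 × 15.6 = 2151.1 kJ/min
Sensible, feed 39.6→25 °C: -1100.7 kJ/min
Outlet flows (mol/min): A 110.11, B 110.11, C 137.89, H₂O 137.89
Sensible, products 25→63.7 °C: 3147.1 kJ/min
Q = ΔH = 4197.5 kJ/min = 69.958 kW
Heat supplied = 251.85 MJ/h

Q_in = 252 MJ/h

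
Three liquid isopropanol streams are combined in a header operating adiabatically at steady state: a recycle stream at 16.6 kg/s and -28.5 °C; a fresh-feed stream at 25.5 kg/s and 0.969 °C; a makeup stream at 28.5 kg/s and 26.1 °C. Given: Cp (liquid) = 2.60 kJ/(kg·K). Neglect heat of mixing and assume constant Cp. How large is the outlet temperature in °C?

T_out = 4.18 °C

No heat crosses the boundary, so H_out = H_in.
Σ ṁᵢCp,ᵢTᵢ = 16.6×2.60×-28.5 + 25.5×2.60×0.969 + 28.5×2.60×26.1 = 768.19
Σ ṁᵢCp,ᵢ = 16.6×2.60 + 25.5×2.60 + 28.5×2.60 = 183.56
T_out = 768.19 / 183.56 = 4.185 °C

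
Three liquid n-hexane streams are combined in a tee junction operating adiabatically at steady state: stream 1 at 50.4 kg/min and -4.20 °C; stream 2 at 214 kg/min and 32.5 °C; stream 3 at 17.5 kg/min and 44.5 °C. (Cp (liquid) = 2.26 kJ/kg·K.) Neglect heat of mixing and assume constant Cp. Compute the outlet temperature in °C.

T_out = 26.7 °C

Adiabatic, steady state ⇒ Σ ṁᵢCp,ᵢ(T_out − Tᵢ) = 0
T_out = Σ ṁᵢCp,ᵢTᵢ / Σ ṁᵢCp,ᵢ
      = 17000 / 637.09 = 26.683 °C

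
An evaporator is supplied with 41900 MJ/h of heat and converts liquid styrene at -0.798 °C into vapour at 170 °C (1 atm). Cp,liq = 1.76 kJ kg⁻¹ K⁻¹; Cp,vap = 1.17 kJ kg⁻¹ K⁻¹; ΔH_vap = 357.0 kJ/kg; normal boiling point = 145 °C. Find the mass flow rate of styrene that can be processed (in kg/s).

ṁ = 18.1 kg/s

Δh = 1.76×(145−-0.798) + 357.0 + 1.17×(170−145) = 642.85 kJ/kg
Q = 41900 MJ/h = 11639 kJ/s = 11639 kJ/s
ṁ = Q/Δh = 11639 / 642.85 = 18.105 kg/s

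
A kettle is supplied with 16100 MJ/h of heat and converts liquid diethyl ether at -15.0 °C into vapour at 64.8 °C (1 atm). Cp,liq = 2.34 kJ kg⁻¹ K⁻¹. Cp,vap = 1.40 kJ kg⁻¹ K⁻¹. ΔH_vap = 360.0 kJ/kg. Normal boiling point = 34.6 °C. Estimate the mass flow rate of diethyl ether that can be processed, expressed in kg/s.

Δh = 2.34×(34.6−-15.0) + 360.0 + 1.40×(64.8−34.6) = 518.34 kJ/kg
Q = 16100 MJ/h = 4472.2 kJ/s = 4472.2 kJ/s
ṁ = Q/Δh = 4472.2 / 518.34 = 8.6279 kg/s

ṁ = 8.63 kg/s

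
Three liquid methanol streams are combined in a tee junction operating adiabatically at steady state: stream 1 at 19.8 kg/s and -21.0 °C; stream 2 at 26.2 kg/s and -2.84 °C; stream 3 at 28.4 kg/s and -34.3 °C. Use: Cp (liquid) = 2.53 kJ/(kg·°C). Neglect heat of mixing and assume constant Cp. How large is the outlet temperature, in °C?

T_out = -19.7 °C

Adiabatic, steady state ⇒ Σ ṁᵢCp,ᵢ(T_out − Tᵢ) = 0
Σ ṁᵢCp,ᵢTᵢ = 19.8×2.53×-21.0 + 26.2×2.53×-2.84 + 28.4×2.53×-34.3 = -3704.7
Σ ṁᵢCp,ᵢ = 19.8×2.53 + 26.2×2.53 + 28.4×2.53 = 188.23
T_out = -3704.7 / 188.23 = -19.682 °C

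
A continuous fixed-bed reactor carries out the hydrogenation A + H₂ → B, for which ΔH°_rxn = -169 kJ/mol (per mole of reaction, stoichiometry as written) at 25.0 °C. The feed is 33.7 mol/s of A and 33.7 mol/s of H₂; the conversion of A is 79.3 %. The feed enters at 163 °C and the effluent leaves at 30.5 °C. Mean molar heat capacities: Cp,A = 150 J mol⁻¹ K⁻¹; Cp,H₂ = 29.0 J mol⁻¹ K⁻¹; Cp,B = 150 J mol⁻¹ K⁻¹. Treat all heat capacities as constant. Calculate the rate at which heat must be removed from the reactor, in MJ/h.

Extent of reaction ξ = 0.793 × 33.7 = 26.724 mol/s
Reaction term: ξ·ΔH°_rxn = 26.724 × -169 = -4516.4 kJ/s
Sensible, feed 163→25 °C: -832.46 kJ/s
Outlet flows (mol/s): A 6.9759, H₂ 6.9759, B 26.724
Sensible, products 25→30.5 °C: 28.915 kJ/s
Q = ΔH = -5319.9 kJ/s = -5319.9 kW
Heat removed = 19152 MJ/h

Q_out = 19200 MJ/h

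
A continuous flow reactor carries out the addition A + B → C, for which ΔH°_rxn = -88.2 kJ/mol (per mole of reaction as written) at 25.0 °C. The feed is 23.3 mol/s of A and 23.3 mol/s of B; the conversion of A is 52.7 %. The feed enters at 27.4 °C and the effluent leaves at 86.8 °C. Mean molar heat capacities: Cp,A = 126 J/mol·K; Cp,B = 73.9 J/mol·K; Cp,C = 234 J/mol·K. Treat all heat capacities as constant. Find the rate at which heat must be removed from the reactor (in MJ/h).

Extent of reaction ξ = 0.527 × 23.3 = 12.279 mol/s
Reaction term: ξ·ΔH°_rxn = 12.279 × -88.2 = -1083 kJ/s
Sensible, feed 27.4→25 °C: -11.178 kJ/s
Outlet flows (mol/s): A 11.021, B 11.021, C 12.279
Sensible, products 25→86.8 °C: 313.72 kJ/s
Q = ΔH = -780.47 kJ/s = -780.47 kW
Heat removed = 2809.7 MJ/h

Q_out = 2810 MJ/h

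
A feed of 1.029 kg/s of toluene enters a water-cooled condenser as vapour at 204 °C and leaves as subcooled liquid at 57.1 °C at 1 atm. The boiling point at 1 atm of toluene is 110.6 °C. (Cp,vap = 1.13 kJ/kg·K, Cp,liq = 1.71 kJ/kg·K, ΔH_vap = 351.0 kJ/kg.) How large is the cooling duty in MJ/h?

vapour 204→110.6 °C: -105.54 kJ/kg
condensation at 110.6 °C: -351 kJ/kg
liquid 110.6→57.1 °C: -91.485 kJ/kg
Δh = -105.54 + -351 + -91.485 = -548.03 kJ/kg
Q = ṁ·Δh = 1.029 kg/s × -548.03 kJ/kg = -563.92 kJ/s
|Q| = 563.92 kW = 2030.1 MJ/h

Q_c = 2030 MJ/h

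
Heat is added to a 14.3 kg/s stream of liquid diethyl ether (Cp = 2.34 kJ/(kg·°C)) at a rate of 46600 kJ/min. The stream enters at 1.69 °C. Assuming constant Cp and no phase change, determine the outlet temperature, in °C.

Q = 46600 kJ/min = 776.67 kJ/s
ΔT = Q/(ṁ·Cp) = 776.67/(14.3×2.34) = 23.21 K
T_out = 1.69 + 23.21 = 24.9 °C

T_out = 24.9 °C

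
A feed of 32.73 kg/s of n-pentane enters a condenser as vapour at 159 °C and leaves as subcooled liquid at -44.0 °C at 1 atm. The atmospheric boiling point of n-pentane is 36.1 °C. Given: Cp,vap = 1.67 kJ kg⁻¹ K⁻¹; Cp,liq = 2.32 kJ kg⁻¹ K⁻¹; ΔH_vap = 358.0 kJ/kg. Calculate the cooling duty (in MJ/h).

vapour 159→36.1 °C: -205.24 kJ/kg
condensation at 36.1 °C: -358 kJ/kg
liquid 36.1→-44.0 °C: -185.83 kJ/kg
Δh = -205.24 + -358 + -185.83 = -749.07 kJ/kg
Q = ṁ·Δh = 32.73 kg/s × -749.07 kJ/kg = -24517 kJ/s
|Q| = 24517 kW = 88262 MJ/h

Q_c = 88300 MJ/h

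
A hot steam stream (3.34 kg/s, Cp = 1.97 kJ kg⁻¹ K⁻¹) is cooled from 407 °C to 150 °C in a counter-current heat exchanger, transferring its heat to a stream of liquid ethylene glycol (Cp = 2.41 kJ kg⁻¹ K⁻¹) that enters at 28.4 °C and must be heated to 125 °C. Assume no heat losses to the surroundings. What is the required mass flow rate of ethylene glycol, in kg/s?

ṁ_c = 7.26 kg/s

Heat released by hot stream: Q = 3.34 × 1.97 × (407 − 150) = 1691 kJ/s
Energy balance on cold side (adiabatic exchanger): Q = ṁ_c·Cp_c·(T_c,out − T_c,in)
ṁ_c = 1691 / [2.41 × (125 − 28.4)] = 7.2636 kg/s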